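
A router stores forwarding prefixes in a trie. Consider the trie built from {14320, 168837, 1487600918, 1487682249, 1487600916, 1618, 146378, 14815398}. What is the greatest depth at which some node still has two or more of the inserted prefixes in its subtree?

9

The deepest shared node is where two words last agree before diverging.
"1487600916" and "1487600918" agree on "148760091" (9 characters) before diverging; nothing deeper is shared.
Longest shared-prefix length: 9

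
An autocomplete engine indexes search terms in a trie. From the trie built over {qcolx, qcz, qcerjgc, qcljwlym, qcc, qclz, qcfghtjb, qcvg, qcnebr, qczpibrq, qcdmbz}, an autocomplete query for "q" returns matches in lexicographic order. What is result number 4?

qcfghtjb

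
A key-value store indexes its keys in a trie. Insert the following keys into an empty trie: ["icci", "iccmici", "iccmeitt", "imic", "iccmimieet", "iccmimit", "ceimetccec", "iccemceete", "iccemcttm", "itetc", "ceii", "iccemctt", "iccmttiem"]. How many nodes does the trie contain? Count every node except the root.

51

For each word, the new-node count is its length minus the longest prefix already in the trie:
  "icci" → 4 new (i, c, c, i)
  "iccmici" → prefix "icc" already present; 4 new (m, i, c, i)
  "iccmeitt" → prefix "iccm" already present; 4 new (e, i, t, t)
  "imic" → prefix "i" already present; 3 new (m, i, c)
  "iccmimieet" → prefix "iccmi" already present; 5 new (m, i, e, e, t)
  "iccmimit" → prefix "iccmimi" already present; 1 new (t)
  "ceimetccec" → 10 new (c, e, i, m, e, t, c, c, e, c)
  "iccemceete" → prefix "icc" already present; 7 new (e, m, c, e, e, t, e)
  "iccemcttm" → prefix "iccemc" already present; 3 new (t, t, m)
  "itetc" → prefix "i" already present; 4 new (t, e, t, c)
  "ceii" → prefix "cei" already present; 1 new (i)
  "iccemctt" → prefix "iccemctt" already present; 0 new (none)
  "iccmttiem" → prefix "iccm" already present; 5 new (t, t, i, e, m)
Total nodes = 4 + 4 + 4 + 3 + 5 + 1 + 10 + 7 + 3 + 4 + 1 + 0 + 5 = 51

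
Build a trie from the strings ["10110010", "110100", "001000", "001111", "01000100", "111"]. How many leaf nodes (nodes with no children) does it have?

6

Leaves are exactly the stored words that no other stored word extends.
Those words: "001000", "001111", "01000100", "10110010", "110100", "111"
Leaf count: 6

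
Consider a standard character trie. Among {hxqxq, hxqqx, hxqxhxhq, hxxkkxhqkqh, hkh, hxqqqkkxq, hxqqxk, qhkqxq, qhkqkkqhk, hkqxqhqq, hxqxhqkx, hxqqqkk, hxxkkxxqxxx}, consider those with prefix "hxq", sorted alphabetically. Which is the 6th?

Filter for "hxq…" and sort: "hxqqqkk", "hxqqqkkxq", "hxqqx", "hxqqxk", "hxqxhqkx", "hxqxhxhq", "hxqxq"
The 6th is hxqxhxhq.

hxqxhxhq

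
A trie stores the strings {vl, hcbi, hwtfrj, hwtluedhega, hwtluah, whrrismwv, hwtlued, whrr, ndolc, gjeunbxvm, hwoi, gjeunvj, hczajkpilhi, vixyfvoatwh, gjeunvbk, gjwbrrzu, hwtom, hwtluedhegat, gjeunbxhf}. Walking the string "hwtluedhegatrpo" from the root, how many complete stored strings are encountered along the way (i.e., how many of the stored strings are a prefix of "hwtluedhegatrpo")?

Check each prefix of "hwtluedhegatrpo" against the stored set — each match is an end-marker on the path.
Prefixes of the query that are stored words: "hwtlued", "hwtluedhega", "hwtluedhegat"
Count: 3

3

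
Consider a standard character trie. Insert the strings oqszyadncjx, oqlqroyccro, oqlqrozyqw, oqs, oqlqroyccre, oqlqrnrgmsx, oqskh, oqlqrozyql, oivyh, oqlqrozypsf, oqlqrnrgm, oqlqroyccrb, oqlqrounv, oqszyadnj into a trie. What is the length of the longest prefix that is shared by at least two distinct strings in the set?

10

Look for the deepest trie node that still has at least two words in its subtree.
e.g. "oqlqroyccrb" and "oqlqroyccre" share the prefix "oqlqroyccr" of length 10; no pair shares a longer one.
Longest shared-prefix length: 10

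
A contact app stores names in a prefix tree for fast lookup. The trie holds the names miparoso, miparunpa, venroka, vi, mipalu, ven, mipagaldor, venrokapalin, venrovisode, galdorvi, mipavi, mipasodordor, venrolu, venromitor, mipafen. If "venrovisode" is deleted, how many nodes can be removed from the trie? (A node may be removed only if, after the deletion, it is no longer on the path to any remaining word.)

A node on "venrovisode"'s path can go only if nothing else ends at it or branches off below it.
The suffix "visode" (6 nodes) is used only by "venrovisode"; the node for "venro" still has the child "k", so pruning stops there.
Nodes removed: 6

6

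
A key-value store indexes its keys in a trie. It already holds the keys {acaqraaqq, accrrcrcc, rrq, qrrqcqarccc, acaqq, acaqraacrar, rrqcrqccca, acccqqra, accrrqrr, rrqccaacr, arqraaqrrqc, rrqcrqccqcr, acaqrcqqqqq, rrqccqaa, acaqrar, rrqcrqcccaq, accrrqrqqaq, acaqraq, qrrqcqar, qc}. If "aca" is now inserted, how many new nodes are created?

Every character of "aca" already lies on an existing path (it is a prefix of some stored word).
No new nodes are needed: 0.

0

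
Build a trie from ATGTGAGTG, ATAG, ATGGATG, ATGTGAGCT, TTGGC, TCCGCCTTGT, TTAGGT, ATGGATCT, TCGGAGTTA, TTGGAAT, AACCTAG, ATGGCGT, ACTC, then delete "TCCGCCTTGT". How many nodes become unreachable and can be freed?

Walk "TCCGCCTTGT" from the leaf back toward the root, removing each node that no remaining word uses.
The suffix "CGCCTTGT" (8 nodes) is used only by "TCCGCCTTGT"; the node for "TC" still has the child "G", so pruning stops there.
Nodes removed: 8

8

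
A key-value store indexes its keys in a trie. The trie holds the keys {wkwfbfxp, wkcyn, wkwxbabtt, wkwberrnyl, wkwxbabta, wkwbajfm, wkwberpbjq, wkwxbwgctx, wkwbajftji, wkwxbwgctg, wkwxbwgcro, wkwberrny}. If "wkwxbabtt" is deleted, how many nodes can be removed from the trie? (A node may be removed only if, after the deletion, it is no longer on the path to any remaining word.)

Walk "wkwxbabtt" from the leaf back toward the root, removing each node that no remaining word uses.
The suffix "t" (1 node) is used only by "wkwxbabtt"; the node for "wkwxbabt" still has the child "a", so pruning stops there.
Nodes removed: 1

1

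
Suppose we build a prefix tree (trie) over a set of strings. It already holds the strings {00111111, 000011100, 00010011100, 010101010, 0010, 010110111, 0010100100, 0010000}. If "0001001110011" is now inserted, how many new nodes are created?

"00010011100" is already a path in the trie; the remaining "11" must be added.
Each of the 2 remaining characters creates one node.

2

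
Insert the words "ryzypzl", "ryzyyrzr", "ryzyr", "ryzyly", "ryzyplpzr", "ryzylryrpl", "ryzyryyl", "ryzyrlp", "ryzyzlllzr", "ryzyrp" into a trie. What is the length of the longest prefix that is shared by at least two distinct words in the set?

Look for the deepest trie node that still has at least two words in its subtree.
e.g. "ryzylryrpl" and "ryzyly" share the prefix "ryzyl" of length 5; no pair shares a longer one.
Longest shared-prefix length: 5

5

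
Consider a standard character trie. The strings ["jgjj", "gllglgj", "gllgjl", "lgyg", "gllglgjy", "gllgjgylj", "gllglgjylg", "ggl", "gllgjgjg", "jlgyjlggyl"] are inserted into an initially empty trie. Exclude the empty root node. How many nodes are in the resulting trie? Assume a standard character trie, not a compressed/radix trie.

37

Insert word by word; a character creates a node only if that edge doesn't already exist:
  "jgjj" → 4 new (j, g, j, j)
  "gllglgj" → 7 new (g, l, l, g, l, g, j)
  "gllgjl" → prefix "gllg" already present; 2 new (j, l)
  "lgyg" → 4 new (l, g, y, g)
  "gllglgjy" → prefix "gllglgj" already present; 1 new (y)
  "gllgjgylj" → prefix "gllgj" already present; 4 new (g, y, l, j)
  "gllglgjylg" → prefix "gllglgjy" already present; 2 new (l, g)
  "ggl" → prefix "g" already present; 2 new (g, l)
  "gllgjgjg" → prefix "gllgjg" already present; 2 new (j, g)
  "jlgyjlggyl" → prefix "j" already present; 9 new (l, g, y, j, l, g, g, y, l)
Total nodes = 4 + 7 + 2 + 4 + 1 + 4 + 2 + 2 + 2 + 9 = 37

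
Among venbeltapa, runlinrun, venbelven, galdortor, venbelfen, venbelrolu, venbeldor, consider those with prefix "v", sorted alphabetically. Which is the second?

venbelfen

Words with prefix "v", in lexicographic order: "venbeldor", "venbelfen", "venbelrolu", "venbeltapa", "venbelven"
The 2nd is venbelfen.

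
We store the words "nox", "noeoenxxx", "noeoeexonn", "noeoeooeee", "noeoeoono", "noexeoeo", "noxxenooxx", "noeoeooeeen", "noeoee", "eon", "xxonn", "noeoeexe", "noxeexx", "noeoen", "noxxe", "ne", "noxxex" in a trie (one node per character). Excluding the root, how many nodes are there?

For each word, the new-node count is its length minus the longest prefix already in the trie:
  "nox" → 3 new (n, o, x)
  "noeoenxxx" → prefix "no" already present; 7 new (e, o, e, n, x, x, x)
  "noeoeexonn" → prefix "noeoe" already present; 5 new (e, x, o, n, n)
  "noeoeooeee" → prefix "noeoe" already present; 5 new (o, o, e, e, e)
  "noeoeoono" → prefix "noeoeoo" already present; 2 new (n, o)
  "noexeoeo" → prefix "noe" already present; 5 new (x, e, o, e, o)
  "noxxenooxx" → prefix "nox" already present; 7 new (x, e, n, o, o, x, x)
  "noeoeooeeen" → prefix "noeoeooeee" already present; 1 new (n)
  "noeoee" → prefix "noeoee" already present; 0 new (none)
  "eon" → 3 new (e, o, n)
  "xxonn" → 5 new (x, x, o, n, n)
  "noeoeexe" → prefix "noeoeex" already present; 1 new (e)
  "noxeexx" → prefix "nox" already present; 4 new (e, e, x, x)
  "noeoen" → prefix "noeoen" already present; 0 new (none)
  "noxxe" → prefix "noxxe" already present; 0 new (none)
  "ne" → prefix "n" already present; 1 new (e)
  "noxxex" → prefix "noxxe" already present; 1 new (x)
Total nodes = 3 + 7 + 5 + 5 + 2 + 5 + 7 + 1 + 0 + 3 + 5 + 1 + 4 + 0 + 0 + 1 + 1 = 50

50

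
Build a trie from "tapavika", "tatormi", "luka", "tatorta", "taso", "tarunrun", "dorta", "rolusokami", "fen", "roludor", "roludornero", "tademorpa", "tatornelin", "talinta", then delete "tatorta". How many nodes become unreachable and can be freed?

Walk "tatorta" from the leaf back toward the root, removing each node that no remaining word uses.
The suffix "ta" (2 nodes) is used only by "tatorta"; the node for "tator" still has the child "m", so pruning stops there.
Nodes removed: 2

2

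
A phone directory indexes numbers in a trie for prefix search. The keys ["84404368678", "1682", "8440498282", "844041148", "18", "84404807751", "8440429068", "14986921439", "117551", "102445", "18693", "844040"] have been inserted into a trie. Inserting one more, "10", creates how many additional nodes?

0

"10" is already a full path in the trie; only an end-marker is added.
No new nodes are needed: 0.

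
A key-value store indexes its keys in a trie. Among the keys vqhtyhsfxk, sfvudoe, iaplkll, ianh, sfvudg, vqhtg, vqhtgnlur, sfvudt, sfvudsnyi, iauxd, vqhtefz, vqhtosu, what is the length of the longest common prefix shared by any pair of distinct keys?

5

Look for the deepest trie node that still has at least two words in its subtree.
"sfvudg" and "sfvudoe" agree on "sfvud" (5 characters) before diverging; nothing deeper is shared.
Longest shared-prefix length: 5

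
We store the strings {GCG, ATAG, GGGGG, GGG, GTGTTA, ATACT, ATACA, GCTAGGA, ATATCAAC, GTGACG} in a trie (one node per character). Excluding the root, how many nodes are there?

32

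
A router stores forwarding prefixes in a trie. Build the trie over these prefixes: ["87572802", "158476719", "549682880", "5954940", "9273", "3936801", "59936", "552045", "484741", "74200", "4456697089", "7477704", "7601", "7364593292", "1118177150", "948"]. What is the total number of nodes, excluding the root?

99

Trace insertions, counting only characters that open a new branch:
  "87572802" → 8 new (8, 7, 5, 7, 2, 8, 0, 2)
  "158476719" → 9 new (1, 5, 8, 4, 7, 6, 7, 1, 9)
  "549682880" → 9 new (5, 4, 9, 6, 8, 2, 8, 8, 0)
  "5954940" → prefix "5" already present; 6 new (9, 5, 4, 9, 4, 0)
  "9273" → 4 new (9, 2, 7, 3)
  "3936801" → 7 new (3, 9, 3, 6, 8, 0, 1)
  "59936" → prefix "59" already present; 3 new (9, 3, 6)
  "552045" → prefix "5" already present; 5 new (5, 2, 0, 4, 5)
  "484741" → 6 new (4, 8, 4, 7, 4, 1)
  "74200" → 5 new (7, 4, 2, 0, 0)
  "4456697089" → prefix "4" already present; 9 new (4, 5, 6, 6, 9, 7, 0, 8, 9)
  "7477704" → prefix "74" already present; 5 new (7, 7, 7, 0, 4)
  "7601" → prefix "7" already present; 3 new (6, 0, 1)
  "7364593292" → prefix "7" already present; 9 new (3, 6, 4, 5, 9, 3, 2, 9, 2)
  "1118177150" → prefix "1" already present; 9 new (1, 1, 8, 1, 7, 7, 1, 5, 0)
  "948" → prefix "9" already present; 2 new (4, 8)
Total nodes = 8 + 9 + 9 + 6 + 4 + 7 + 3 + 5 + 6 + 5 + 9 + 5 + 3 + 9 + 9 + 2 = 99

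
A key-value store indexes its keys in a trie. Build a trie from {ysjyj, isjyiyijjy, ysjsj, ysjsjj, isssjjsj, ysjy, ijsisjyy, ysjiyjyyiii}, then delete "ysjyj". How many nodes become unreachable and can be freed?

1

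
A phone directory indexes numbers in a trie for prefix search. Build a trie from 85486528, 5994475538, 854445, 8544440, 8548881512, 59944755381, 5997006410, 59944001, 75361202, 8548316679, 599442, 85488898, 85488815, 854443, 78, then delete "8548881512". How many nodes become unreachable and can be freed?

2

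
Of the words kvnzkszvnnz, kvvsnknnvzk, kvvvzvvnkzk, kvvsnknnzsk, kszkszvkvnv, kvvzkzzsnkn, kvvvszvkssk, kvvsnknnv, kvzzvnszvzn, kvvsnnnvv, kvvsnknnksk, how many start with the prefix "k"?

11

Filter for entries beginning with "k":
Matches: "kszkszvkvnv", "kvnzkszvnnz", "kvvsnknnksk", "kvvsnknnv", "kvvsnknnvzk", "kvvsnknnzsk", "kvvsnnnvv", "kvvvszvkssk", "kvvvzvvnkzk", "kvvzkzzsnkn", "kvzzvnszvzn"
Count: 11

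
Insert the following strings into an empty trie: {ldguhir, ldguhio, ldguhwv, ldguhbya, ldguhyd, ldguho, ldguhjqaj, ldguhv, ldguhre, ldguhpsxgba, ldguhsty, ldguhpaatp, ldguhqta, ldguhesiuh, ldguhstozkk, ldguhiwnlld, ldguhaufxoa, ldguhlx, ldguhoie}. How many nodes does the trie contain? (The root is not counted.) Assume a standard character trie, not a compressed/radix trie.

63

For each word, the new-node count is its length minus the longest prefix already in the trie:
  "ldguhir" → 7 new (l, d, g, u, h, i, r)
  "ldguhio" → prefix "ldguhi" already present; 1 new (o)
  "ldguhwv" → prefix "ldguh" already present; 2 new (w, v)
  "ldguhbya" → prefix "ldguh" already present; 3 new (b, y, a)
  "ldguhyd" → prefix "ldguh" already present; 2 new (y, d)
  "ldguho" → prefix "ldguh" already present; 1 new (o)
  "ldguhjqaj" → prefix "ldguh" already present; 4 new (j, q, a, j)
  "ldguhv" → prefix "ldguh" already present; 1 new (v)
  "ldguhre" → prefix "ldguh" already present; 2 new (r, e)
  "ldguhpsxgba" → prefix "ldguh" already present; 6 new (p, s, x, g, b, a)
  "ldguhsty" → prefix "ldguh" already present; 3 new (s, t, y)
  "ldguhpaatp" → prefix "ldguhp" already present; 4 new (a, a, t, p)
  "ldguhqta" → prefix "ldguh" already present; 3 new (q, t, a)
  "ldguhesiuh" → prefix "ldguh" already present; 5 new (e, s, i, u, h)
  "ldguhstozkk" → prefix "ldguhst" already present; 4 new (o, z, k, k)
  "ldguhiwnlld" → prefix "ldguhi" already present; 5 new (w, n, l, l, d)
  "ldguhaufxoa" → prefix "ldguh" already present; 6 new (a, u, f, x, o, a)
  "ldguhlx" → prefix "ldguh" already present; 2 new (l, x)
  "ldguhoie" → prefix "ldguho" already present; 2 new (i, e)
Total nodes = 7 + 1 + 2 + 3 + 2 + 1 + 4 + 1 + 2 + 6 + 3 + 4 + 3 + 5 + 4 + 5 + 6 + 2 + 2 = 63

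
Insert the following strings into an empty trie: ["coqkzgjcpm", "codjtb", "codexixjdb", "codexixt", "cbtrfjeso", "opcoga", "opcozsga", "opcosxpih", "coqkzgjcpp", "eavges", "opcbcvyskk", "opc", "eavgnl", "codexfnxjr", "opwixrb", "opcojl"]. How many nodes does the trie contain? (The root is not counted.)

73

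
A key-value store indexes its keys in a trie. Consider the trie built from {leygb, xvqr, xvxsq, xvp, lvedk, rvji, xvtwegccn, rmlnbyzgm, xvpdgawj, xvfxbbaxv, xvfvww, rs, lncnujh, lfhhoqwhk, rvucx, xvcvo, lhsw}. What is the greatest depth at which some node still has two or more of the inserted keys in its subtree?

3

Equivalently: take the maximum, over all pairs, of their longest common prefix length.
"xvfvww" and "xvfxbbaxv" agree on "xvf" (3 characters) before diverging; nothing deeper is shared.
Longest shared-prefix length: 3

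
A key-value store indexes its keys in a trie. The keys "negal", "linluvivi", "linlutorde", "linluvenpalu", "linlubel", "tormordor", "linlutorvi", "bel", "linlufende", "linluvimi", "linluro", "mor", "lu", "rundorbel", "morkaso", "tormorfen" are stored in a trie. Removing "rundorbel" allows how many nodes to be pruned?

9

After clearing the end-marker at "rundorbel", prune upward until reaching a node still needed by another word.
No other word shares any prefix with "rundorbel", so all 9 of its nodes go.
Nodes removed: 9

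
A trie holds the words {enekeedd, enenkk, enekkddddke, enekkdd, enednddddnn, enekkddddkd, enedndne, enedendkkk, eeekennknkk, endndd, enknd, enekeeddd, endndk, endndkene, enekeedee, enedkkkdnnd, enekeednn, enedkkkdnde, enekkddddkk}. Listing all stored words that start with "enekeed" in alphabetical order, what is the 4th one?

DFS of the "enekeed" subtree visits, in order: "enekeedd", "enekeeddd", "enekeedee", "enekeednn"
Position 4: enekeednn

enekeednn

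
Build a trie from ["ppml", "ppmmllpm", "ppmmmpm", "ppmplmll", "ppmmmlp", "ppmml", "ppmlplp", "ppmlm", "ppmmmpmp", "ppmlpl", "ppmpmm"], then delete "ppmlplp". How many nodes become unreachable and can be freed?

1

A node on "ppmlplp"'s path can go only if nothing else ends at it or branches off below it.
The suffix "p" (1 node) is used only by "ppmlplp"; "ppmlpl" is itself a stored word, so pruning stops there.
Nodes removed: 1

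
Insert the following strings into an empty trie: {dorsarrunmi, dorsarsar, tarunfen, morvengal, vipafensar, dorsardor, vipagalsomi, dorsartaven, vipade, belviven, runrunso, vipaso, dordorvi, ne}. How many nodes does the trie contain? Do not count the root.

83

Insert word by word; a character creates a node only if that edge doesn't already exist:
  "dorsarrunmi" → 11 new (d, o, r, s, a, r, r, u, n, m, i)
  "dorsarsar" → prefix "dorsar" already present; 3 new (s, a, r)
  "tarunfen" → 8 new (t, a, r, u, n, f, e, n)
  "morvengal" → 9 new (m, o, r, v, e, n, g, a, l)
  "vipafensar" → 10 new (v, i, p, a, f, e, n, s, a, r)
  "dorsardor" → prefix "dorsar" already present; 3 new (d, o, r)
  "vipagalsomi" → prefix "vipa" already present; 7 new (g, a, l, s, o, m, i)
  "dorsartaven" → prefix "dorsar" already present; 5 new (t, a, v, e, n)
  "vipade" → prefix "vipa" already present; 2 new (d, e)
  "belviven" → 8 new (b, e, l, v, i, v, e, n)
  "runrunso" → 8 new (r, u, n, r, u, n, s, o)
  "vipaso" → prefix "vipa" already present; 2 new (s, o)
  "dordorvi" → prefix "dor" already present; 5 new (d, o, r, v, i)
  "ne" → 2 new (n, e)
Total nodes = 11 + 3 + 8 + 9 + 10 + 3 + 7 + 5 + 2 + 8 + 8 + 2 + 5 + 2 = 83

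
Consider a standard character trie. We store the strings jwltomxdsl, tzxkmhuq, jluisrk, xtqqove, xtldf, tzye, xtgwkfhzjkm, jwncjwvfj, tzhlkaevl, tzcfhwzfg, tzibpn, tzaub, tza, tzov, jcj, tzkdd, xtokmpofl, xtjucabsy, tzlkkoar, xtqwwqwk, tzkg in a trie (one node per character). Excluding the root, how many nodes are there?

Insert word by word; a character creates a node only if that edge doesn't already exist:
  "jwltomxdsl" → 10 new (j, w, l, t, o, m, x, d, s, l)
  "tzxkmhuq" → 8 new (t, z, x, k, m, h, u, q)
  "jluisrk" → prefix "j" already present; 6 new (l, u, i, s, r, k)
  "xtqqove" → 7 new (x, t, q, q, o, v, e)
  "xtldf" → prefix "xt" already present; 3 new (l, d, f)
  "tzye" → prefix "tz" already present; 2 new (y, e)
  "xtgwkfhzjkm" → prefix "xt" already present; 9 new (g, w, k, f, h, z, j, k, m)
  "jwncjwvfj" → prefix "jw" already present; 7 new (n, c, j, w, v, f, j)
  "tzhlkaevl" → prefix "tz" already present; 7 new (h, l, k, a, e, v, l)
  "tzcfhwzfg" → prefix "tz" already present; 7 new (c, f, h, w, z, f, g)
  "tzibpn" → prefix "tz" already present; 4 new (i, b, p, n)
  "tzaub" → prefix "tz" already present; 3 new (a, u, b)
  "tza" → prefix "tza" already present; 0 new (none)
  "tzov" → prefix "tz" already present; 2 new (o, v)
  "jcj" → prefix "j" already present; 2 new (c, j)
  "tzkdd" → prefix "tz" already present; 3 new (k, d, d)
  "xtokmpofl" → prefix "xt" already present; 7 new (o, k, m, p, o, f, l)
  "xtjucabsy" → prefix "xt" already present; 7 new (j, u, c, a, b, s, y)
  "tzlkkoar" → prefix "tz" already present; 6 new (l, k, k, o, a, r)
  "xtqwwqwk" → prefix "xtq" already present; 5 new (w, w, q, w, k)
  "tzkg" → prefix "tzk" already present; 1 new (g)
Total nodes = 10 + 8 + 6 + 7 + 3 + 2 + 9 + 7 + 7 + 7 + 4 + 3 + 0 + 2 + 2 + 3 + 7 + 7 + 6 + 5 + 1 = 106

106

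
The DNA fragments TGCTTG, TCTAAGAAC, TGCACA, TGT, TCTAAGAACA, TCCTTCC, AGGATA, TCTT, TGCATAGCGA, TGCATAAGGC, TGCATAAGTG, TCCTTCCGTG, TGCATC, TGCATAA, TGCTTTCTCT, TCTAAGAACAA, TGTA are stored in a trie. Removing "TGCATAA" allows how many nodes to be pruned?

A node on "TGCATAA"'s path can go only if nothing else ends at it or branches off below it.
Every node on "TGCATAA" is still needed (e.g. by "TGCATAAGGC"), so nothing is freed.
Nodes removed: 0

0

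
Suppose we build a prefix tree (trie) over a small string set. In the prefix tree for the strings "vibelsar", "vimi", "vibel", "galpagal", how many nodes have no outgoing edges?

3

Leaves are exactly the stored words that no other stored word extends.
Those words: "galpagal", "vibelsar", "vimi"
Leaf count: 3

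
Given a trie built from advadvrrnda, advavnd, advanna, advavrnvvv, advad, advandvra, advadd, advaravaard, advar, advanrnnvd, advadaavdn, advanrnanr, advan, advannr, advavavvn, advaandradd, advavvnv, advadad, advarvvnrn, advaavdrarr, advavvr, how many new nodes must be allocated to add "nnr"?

Nothing in the trie begins with "n"; the whole of "nnr" is new.
3 − 0 = 3 new nodes.

3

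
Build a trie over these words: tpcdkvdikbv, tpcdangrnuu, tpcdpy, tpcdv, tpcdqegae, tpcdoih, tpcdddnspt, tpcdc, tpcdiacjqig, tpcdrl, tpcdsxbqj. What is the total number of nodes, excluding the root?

50

Insert word by word; a character creates a node only if that edge doesn't already exist:
  "tpcdkvdikbv" → 11 new (t, p, c, d, k, v, d, i, k, b, v)
  "tpcdangrnuu" → prefix "tpcd" already present; 7 new (a, n, g, r, n, u, u)
  "tpcdpy" → prefix "tpcd" already present; 2 new (p, y)
  "tpcdv" → prefix "tpcd" already present; 1 new (v)
  "tpcdqegae" → prefix "tpcd" already present; 5 new (q, e, g, a, e)
  "tpcdoih" → prefix "tpcd" already present; 3 new (o, i, h)
  "tpcdddnspt" → prefix "tpcd" already present; 6 new (d, d, n, s, p, t)
  "tpcdc" → prefix "tpcd" already present; 1 new (c)
  "tpcdiacjqig" → prefix "tpcd" already present; 7 new (i, a, c, j, q, i, g)
  "tpcdrl" → prefix "tpcd" already present; 2 new (r, l)
  "tpcdsxbqj" → prefix "tpcd" already present; 5 new (s, x, b, q, j)
Total nodes = 11 + 7 + 2 + 1 + 5 + 3 + 6 + 1 + 7 + 2 + 5 = 50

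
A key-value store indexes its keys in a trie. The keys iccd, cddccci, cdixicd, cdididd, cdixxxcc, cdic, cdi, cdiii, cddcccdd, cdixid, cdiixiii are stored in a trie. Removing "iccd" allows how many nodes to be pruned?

4

After clearing the end-marker at "iccd", prune upward until reaching a node still needed by another word.
No other word shares any prefix with "iccd", so all 4 of its nodes go.
Nodes removed: 4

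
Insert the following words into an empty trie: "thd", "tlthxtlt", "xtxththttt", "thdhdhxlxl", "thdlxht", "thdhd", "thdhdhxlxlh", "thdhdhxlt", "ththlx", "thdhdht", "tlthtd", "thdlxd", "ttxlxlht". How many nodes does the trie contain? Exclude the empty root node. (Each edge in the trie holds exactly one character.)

48

For each word, the new-node count is its length minus the longest prefix already in the trie:
  "thd" → 3 new (t, h, d)
  "tlthxtlt" → prefix "t" already present; 7 new (l, t, h, x, t, l, t)
  "xtxththttt" → 10 new (x, t, x, t, h, t, h, t, t, t)
  "thdhdhxlxl" → prefix "thd" already present; 7 new (h, d, h, x, l, x, l)
  "thdlxht" → prefix "thd" already present; 4 new (l, x, h, t)
  "thdhd" → prefix "thdhd" already present; 0 new (none)
  "thdhdhxlxlh" → prefix "thdhdhxlxl" already present; 1 new (h)
  "thdhdhxlt" → prefix "thdhdhxl" already present; 1 new (t)
  "ththlx" → prefix "th" already present; 4 new (t, h, l, x)
  "thdhdht" → prefix "thdhdh" already present; 1 new (t)
  "tlthtd" → prefix "tlth" already present; 2 new (t, d)
  "thdlxd" → prefix "thdlx" already present; 1 new (d)
  "ttxlxlht" → prefix "t" already present; 7 new (t, x, l, x, l, h, t)
Total nodes = 3 + 7 + 10 + 7 + 4 + 0 + 1 + 1 + 4 + 1 + 2 + 1 + 7 = 48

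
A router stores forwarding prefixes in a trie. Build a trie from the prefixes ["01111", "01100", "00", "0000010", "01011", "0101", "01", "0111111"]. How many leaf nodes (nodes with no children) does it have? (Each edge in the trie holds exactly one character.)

4

A leaf is a node with no children — equivalently, the end of a word that is not a proper prefix of any other stored word.
Those words: "0000010", "01011", "01100", "0111111"
Leaf count: 4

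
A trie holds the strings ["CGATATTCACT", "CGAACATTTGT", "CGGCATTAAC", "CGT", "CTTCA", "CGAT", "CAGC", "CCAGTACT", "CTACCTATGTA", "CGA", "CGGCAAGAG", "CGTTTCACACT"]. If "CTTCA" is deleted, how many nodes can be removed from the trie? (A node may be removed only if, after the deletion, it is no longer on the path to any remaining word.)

Walk "CTTCA" from the leaf back toward the root, removing each node that no remaining word uses.
The suffix "TCA" (3 nodes) is used only by "CTTCA"; the node for "CT" still has the child "A", so pruning stops there.
Nodes removed: 3

3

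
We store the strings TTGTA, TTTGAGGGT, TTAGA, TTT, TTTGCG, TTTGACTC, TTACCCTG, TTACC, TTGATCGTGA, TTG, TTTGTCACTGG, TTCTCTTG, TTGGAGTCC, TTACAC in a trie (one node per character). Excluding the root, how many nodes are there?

Insert word by word; a character creates a node only if that edge doesn't already exist:
  "TTGTA" → 5 new (T, T, G, T, A)
  "TTTGAGGGT" → prefix "TT" already present; 7 new (T, G, A, G, G, G, T)
  "TTAGA" → prefix "TT" already present; 3 new (A, G, A)
  "TTT" → prefix "TTT" already present; 0 new (none)
  "TTTGCG" → prefix "TTTG" already present; 2 new (C, G)
  "TTTGACTC" → prefix "TTTGA" already present; 3 new (C, T, C)
  "TTACCCTG" → prefix "TTA" already present; 5 new (C, C, C, T, G)
  "TTACC" → prefix "TTACC" already present; 0 new (none)
  "TTGATCGTGA" → prefix "TTG" already present; 7 new (A, T, C, G, T, G, A)
  "TTG" → prefix "TTG" already present; 0 new (none)
  "TTTGTCACTGG" → prefix "TTTG" already present; 7 new (T, C, A, C, T, G, G)
  "TTCTCTTG" → prefix "TT" already present; 6 new (C, T, C, T, T, G)
  "TTGGAGTCC" → prefix "TTG" already present; 6 new (G, A, G, T, C, C)
  "TTACAC" → prefix "TTAC" already present; 2 new (A, C)
Total nodes = 5 + 7 + 3 + 0 + 2 + 3 + 5 + 0 + 7 + 0 + 7 + 6 + 6 + 2 = 53

53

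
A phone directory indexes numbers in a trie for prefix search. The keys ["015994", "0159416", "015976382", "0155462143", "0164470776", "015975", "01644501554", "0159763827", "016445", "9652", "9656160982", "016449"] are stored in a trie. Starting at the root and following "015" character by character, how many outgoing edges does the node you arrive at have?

Walk "015" from the root, arriving at one node.
Characters that immediately follow "015" among the stored strings: {5, 9}.
That node has 2 child edges.

2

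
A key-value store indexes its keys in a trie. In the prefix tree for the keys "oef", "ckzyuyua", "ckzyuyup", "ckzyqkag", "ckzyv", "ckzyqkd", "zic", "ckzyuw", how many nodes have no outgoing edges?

Leaves are exactly the stored words that no other stored word extends.
Those words: "ckzyqkag", "ckzyqkd", "ckzyuw", "ckzyuyua", "ckzyuyup", "ckzyv", "oef", "zic"
Leaf count: 8

8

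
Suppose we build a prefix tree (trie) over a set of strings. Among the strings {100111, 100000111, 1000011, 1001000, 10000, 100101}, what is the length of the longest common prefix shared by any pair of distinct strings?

5

Equivalently: take the maximum, over all pairs, of their longest common prefix length.
"10000" and "100000111" agree on "10000" (5 characters) before diverging; nothing deeper is shared.
Longest shared-prefix length: 5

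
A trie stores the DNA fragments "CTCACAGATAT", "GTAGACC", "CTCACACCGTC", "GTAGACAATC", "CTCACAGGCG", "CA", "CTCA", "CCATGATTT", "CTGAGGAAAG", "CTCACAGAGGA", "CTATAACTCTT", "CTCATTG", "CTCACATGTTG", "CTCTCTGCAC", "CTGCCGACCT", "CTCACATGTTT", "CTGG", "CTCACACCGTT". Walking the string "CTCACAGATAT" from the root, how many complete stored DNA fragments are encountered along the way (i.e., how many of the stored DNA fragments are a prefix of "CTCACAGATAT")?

Walk "CTCACAGATAT" from the root; an end-of-word marker is hit whenever a stored word is a prefix of "CTCACAGATAT".
Prefixes of the query that are stored words: "CTCA", "CTCACAGATAT"
Count: 2

2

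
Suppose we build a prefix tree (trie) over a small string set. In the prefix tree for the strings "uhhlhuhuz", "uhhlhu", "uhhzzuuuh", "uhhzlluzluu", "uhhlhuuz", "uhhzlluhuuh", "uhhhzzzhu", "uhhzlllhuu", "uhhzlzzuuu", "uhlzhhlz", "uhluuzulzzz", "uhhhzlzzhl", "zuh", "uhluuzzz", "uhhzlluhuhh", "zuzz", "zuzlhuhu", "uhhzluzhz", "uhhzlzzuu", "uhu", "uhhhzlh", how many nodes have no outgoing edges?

19

A leaf is a node with no children — equivalently, the end of a word that is not a proper prefix of any other stored word.
Those words: "uhhhzlh", "uhhhzlzzhl", "uhhhzzzhu", "uhhlhuhuz", "uhhlhuuz", "uhhzlllhuu", "uhhzlluhuhh", "uhhzlluhuuh", "uhhzlluzluu", "uhhzluzhz", "uhhzlzzuuu", "uhhzzuuuh", "uhluuzulzzz", "uhluuzzz", "uhlzhhlz", "uhu", "zuh", "zuzlhuhu", "zuzz"
Leaf count: 19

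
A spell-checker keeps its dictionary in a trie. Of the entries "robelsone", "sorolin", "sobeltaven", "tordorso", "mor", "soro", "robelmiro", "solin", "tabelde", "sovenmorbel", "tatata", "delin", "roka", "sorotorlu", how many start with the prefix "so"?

Filter for entries beginning with "so":
Matches: "sobeltaven", "solin", "soro", "sorolin", "sorotorlu", "sovenmorbel"
Count: 6

6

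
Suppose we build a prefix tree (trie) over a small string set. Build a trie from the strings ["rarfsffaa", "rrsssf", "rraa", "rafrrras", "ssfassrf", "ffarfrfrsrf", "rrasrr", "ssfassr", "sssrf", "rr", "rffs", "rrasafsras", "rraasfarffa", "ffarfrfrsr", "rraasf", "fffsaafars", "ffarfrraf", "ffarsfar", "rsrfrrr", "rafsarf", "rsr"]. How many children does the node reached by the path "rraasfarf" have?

1

Follow the path "rraasfarf" to its node, then look at its outgoing edges.
Characters that immediately follow "rraasfarf" among the stored strings: {f}.
That node has 1 child edge.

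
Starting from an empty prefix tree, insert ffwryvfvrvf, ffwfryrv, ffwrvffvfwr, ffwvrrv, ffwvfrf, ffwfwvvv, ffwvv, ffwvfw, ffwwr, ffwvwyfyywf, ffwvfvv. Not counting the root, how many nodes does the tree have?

47

Count nodes per top-level branch (shared prefixes stored once):
  'f'-branch (ffwfryrv, ffwfwvvv, ffwrvffvfwr, ffwryvfvrvf, ffwvfrf, ffwvfvv, ffwvfw, ffwvrrv, ffwvv, ffwvwyfyywf, ffwwr): 47 nodes
Sum: 47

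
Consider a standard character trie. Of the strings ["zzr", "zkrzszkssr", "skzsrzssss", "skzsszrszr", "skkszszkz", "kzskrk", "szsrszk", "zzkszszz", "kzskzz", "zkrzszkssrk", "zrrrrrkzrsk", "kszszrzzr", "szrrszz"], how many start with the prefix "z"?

5

Filter for entries beginning with "z":
Matches: "zkrzszkssr", "zkrzszkssrk", "zrrrrrkzrsk", "zzkszszz", "zzr"
Count: 5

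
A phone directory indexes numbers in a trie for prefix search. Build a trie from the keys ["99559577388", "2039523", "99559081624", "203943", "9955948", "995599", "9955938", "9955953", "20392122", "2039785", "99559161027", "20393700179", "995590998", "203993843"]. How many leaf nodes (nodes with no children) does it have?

Leaves are exactly the stored words that no other stored word extends.
Those words: "20392122", "20393700179", "203943", "2039523", "2039785", "203993843", "99559081624", "995590998", "99559161027", "9955938", "9955948", "9955953", "99559577388", "995599"
Leaf count: 14

14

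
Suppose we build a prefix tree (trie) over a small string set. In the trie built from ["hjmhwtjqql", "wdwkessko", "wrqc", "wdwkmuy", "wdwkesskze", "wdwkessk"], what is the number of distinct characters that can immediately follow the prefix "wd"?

1

Walk "wd" from the root, arriving at one node.
Distinct next characters after "wd": w.
That node has 1 child edge.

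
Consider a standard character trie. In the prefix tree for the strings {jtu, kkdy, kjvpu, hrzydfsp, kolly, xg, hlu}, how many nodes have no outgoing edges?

7

A leaf is a node with no children — equivalently, the end of a word that is not a proper prefix of any other stored word.
Those words: "hlu", "hrzydfsp", "jtu", "kjvpu", "kkdy", "kolly", "xg"
Leaf count: 7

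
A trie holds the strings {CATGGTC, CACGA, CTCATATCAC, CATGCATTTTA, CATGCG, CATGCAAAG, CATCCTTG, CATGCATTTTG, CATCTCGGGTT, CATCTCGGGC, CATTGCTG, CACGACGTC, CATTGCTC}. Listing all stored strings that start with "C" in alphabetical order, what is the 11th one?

CATTGCTC

Words with prefix "C", in lexicographic order: "CACGA", "CACGACGTC", "CATCCTTG", "CATCTCGGGC", "CATCTCGGGTT", "CATGCAAAG", "CATGCATTTTA", "CATGCATTTTG", "CATGCG", "CATGGTC", "CATTGCTC", "CATTGCTG", "CTCATATCAC"
Position 11: CATTGCTC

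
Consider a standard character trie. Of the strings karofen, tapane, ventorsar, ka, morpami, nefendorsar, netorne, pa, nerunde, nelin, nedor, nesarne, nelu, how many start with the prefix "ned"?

Filter for entries beginning with "ned":
Matches: "nedor"
Count: 1

1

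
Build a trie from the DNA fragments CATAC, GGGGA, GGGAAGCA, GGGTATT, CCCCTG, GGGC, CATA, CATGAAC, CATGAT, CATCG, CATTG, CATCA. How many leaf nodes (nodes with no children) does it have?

A leaf is a node with no children — equivalently, the end of a word that is not a proper prefix of any other stored word.
Those words: "CATAC", "CATCA", "CATCG", "CATGAAC", "CATGAT", "CATTG", "CCCCTG", "GGGAAGCA", "GGGC", "GGGGA", "GGGTATT"
Leaf count: 11

11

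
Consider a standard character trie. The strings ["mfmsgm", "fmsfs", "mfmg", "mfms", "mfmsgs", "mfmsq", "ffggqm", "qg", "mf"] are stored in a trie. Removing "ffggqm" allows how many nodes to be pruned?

A node on "ffggqm"'s path can go only if nothing else ends at it or branches off below it.
The suffix "fggqm" (5 nodes) is used only by "ffggqm"; the node for "f" still has the child "m", so pruning stops there.
Nodes removed: 5

5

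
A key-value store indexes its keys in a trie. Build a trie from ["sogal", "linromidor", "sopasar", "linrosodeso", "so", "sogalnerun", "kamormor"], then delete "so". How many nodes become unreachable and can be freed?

0

Walk "so" from the leaf back toward the root, removing each node that no remaining word uses.
Every node on "so" is still needed (e.g. by "sogal"), so nothing is freed.
Nodes removed: 0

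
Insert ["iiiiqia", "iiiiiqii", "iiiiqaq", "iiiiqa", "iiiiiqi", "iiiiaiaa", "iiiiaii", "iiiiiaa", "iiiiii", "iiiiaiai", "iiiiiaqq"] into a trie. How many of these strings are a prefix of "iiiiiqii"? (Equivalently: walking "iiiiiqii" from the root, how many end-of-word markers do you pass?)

2

Traverse "iiiiiqii" character by character; count nodes along the way that are marked as word ends.
Prefixes of the query that are stored words: "iiiiiqi", "iiiiiqii"
Count: 2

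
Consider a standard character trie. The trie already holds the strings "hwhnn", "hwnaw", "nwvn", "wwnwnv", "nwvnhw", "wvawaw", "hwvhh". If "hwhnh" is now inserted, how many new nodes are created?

1

Walking "hwhnh" from the root, the first 4 characters ("hwhn") follow existing edges; "h" is the first miss.
New nodes needed: |"hwhnh"| − 4 = 5 − 4 = 1.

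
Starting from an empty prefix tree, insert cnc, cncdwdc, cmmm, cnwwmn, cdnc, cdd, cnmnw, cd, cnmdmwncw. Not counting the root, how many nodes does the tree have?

Trie structure (* marks end of a word):
(root)
└─ c
   ├─ d *
   │  ├─ d *
   │  └─ n
   │     └─ c *
   ├─ m
   │  └─ m
   │     └─ m *
   └─ n
      ├─ c *
      │  └─ d
      │     └─ w
      │        └─ d
      │           └─ c *
      ├─ m
      │  ├─ d
      │  │  └─ m
      │  │     └─ w
      │  │        └─ n
      │  │           └─ c
      │  │              └─ w *
      │  └─ n
      │     └─ w *
      └─ w
         └─ w
            └─ m
               └─ n *
Counting every labelled node above: 27.

27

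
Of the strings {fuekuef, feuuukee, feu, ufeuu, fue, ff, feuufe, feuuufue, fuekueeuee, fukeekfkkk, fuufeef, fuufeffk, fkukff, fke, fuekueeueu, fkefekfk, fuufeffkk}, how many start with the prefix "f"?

16

Traverse to the node for "f", then collect every word in that subtree.
Words under "f": feu, feuufe, feuuufue, feuuukee, ff, fke, fkefekfk, fkukff, fue, fuekueeuee, fuekueeueu, fuekuef, fukeekfkkk, fuufeef, fuufeffk, fuufeffkk
Count: 16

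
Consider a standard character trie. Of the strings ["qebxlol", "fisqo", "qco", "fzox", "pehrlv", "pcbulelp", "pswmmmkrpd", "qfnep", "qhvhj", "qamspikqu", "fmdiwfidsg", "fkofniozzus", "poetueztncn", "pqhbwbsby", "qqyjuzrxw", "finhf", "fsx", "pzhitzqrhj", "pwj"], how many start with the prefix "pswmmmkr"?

1

Filter for entries beginning with "pswmmmkr":
Matches: "pswmmmkrpd"
Count: 1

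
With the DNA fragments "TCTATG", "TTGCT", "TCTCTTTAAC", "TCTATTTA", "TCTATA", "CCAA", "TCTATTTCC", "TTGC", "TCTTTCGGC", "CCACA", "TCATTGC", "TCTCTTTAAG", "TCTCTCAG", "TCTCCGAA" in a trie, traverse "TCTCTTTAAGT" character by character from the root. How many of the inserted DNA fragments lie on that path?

1

Traverse "TCTCTTTAAGT" character by character; count nodes along the way that are marked as word ends.
Prefixes of the query that are stored words: "TCTCTTTAAG"
Count: 1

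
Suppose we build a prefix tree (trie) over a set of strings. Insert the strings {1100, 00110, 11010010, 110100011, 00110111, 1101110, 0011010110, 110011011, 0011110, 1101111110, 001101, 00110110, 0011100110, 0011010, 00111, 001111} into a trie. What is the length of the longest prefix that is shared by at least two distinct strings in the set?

Look for the deepest trie node that still has at least two words in its subtree.
"0011010" and "0011010110" agree on "0011010" (7 characters) before diverging; nothing deeper is shared.
Longest shared-prefix length: 7

7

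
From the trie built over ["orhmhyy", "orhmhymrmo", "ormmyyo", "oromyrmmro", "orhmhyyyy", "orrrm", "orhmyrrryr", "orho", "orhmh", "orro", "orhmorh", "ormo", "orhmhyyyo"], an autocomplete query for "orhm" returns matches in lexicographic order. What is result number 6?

Filter for "orhm…" and sort: "orhmh", "orhmhymrmo", "orhmhyy", "orhmhyyyo", "orhmhyyyy", "orhmorh", "orhmyrrryr"
The 6th is orhmorh.

orhmorh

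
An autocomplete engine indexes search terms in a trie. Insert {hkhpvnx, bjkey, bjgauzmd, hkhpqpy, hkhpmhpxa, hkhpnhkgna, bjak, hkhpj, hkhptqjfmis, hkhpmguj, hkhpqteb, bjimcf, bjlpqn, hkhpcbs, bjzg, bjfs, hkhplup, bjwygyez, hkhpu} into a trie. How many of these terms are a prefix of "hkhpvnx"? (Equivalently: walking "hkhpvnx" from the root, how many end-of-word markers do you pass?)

Walk "hkhpvnx" from the root; an end-of-word marker is hit whenever a stored word is a prefix of "hkhpvnx".
Prefixes of the query that are stored words: "hkhpvnx"
Count: 1

1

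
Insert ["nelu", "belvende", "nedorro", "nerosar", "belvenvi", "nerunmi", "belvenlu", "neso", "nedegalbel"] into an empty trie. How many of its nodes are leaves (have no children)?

9

Leaves are exactly the stored words that no other stored word extends.
Those words: "belvende", "belvenlu", "belvenvi", "nedegalbel", "nedorro", "nelu", "nerosar", "nerunmi", "neso"
Leaf count: 9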